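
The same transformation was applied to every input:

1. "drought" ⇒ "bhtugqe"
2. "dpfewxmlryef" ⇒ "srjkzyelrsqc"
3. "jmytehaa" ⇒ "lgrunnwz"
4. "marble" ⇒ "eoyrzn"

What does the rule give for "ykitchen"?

In each case the input is transformed by: move the first 2 characters to the end (rotate left by 2), then shift every letter 13 places forward in the alphabet (wrapping around) — i.e. ROT13.
For "ykitchen", step one produces "itchenyk"; step two turns that into "vgpuralx".

vgpuralx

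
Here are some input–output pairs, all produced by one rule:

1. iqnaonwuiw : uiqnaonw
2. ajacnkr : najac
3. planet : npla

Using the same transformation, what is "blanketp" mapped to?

Each output is the input with this applied: delete the last 2 characters, then move the last character to the front.
Applying both steps to "blanketp": "blanke", then "eblank".
(Check on "planet": → "plan" → "npla" ✓)

eblank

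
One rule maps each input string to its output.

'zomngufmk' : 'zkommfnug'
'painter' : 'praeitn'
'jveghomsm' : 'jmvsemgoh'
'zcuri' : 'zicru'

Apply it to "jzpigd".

jdzgpi

Looking at the pairs, the operation is to take characters alternately from the front and the back (1st, last, 2nd, 2nd-last, ...).
So "jzpigd" becomes "jdzgpi".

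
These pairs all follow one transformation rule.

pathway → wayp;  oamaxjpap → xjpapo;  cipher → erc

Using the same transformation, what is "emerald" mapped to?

In each case the input is transformed by: move the first character to the end, then delete the first 3 characters.
Starting from "emerald": after the first operation, "meralde"; after the second, "alde".

alde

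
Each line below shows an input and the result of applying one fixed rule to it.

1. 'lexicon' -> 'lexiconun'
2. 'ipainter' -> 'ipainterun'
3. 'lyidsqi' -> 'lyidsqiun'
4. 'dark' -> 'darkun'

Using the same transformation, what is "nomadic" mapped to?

nomadicun

Rule — append "un".
So "nomadic" becomes "nomadicun".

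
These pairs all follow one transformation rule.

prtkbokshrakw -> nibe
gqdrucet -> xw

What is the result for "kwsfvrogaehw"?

Each output is the input with this applied: shift every letter 6 places backward in the alphabet (wrapping around), then keep one character in every 3, starting at position 3 (positions 3rd, 6th, 9th, ...).
On "kwsfvrogaehw": the first step gives "eqmzpliauybq", and the second then gives "mluq".
(Check on "gqdrucet": → "akxlowyn" → "xw" ✓)

mluq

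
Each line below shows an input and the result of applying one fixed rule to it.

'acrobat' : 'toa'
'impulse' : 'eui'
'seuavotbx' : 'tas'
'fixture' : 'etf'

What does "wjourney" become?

Rule — keep one character in every 3, starting at position 1 (positions 1st, 4th, 7th, ...), then reverse the string.
Starting from "wjourney": after the first operation, "wue"; after the second, "euw".

euw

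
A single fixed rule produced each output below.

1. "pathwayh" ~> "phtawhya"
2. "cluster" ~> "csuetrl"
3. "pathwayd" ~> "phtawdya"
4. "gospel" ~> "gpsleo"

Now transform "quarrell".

qraerllu

In each case the input is transformed by: swap each adjacent pair of characters (1↔2, 3↔4, ...), then move the first character to the end.
Working it through for "quarrell": intermediate "uqraerll", final "qraerllu".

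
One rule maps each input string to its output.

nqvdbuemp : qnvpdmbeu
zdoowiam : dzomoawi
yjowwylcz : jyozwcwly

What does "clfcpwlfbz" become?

What's happening: move the first character to the end, then take characters alternately from the front and the back (1st, last, 2nd, 2nd-last, ...).
So "clfcpwlfbz" becomes "lcfzcbpfwl".

lcfzcbpfwl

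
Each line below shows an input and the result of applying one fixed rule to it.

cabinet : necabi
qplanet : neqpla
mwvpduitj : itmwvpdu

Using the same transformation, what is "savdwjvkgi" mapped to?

kgsavdwjv

Looking at the pairs, the operation is to delete the last character, then move the last 2 characters to the front (rotate right by 2).
So "savdwjvkgi" becomes "kgsavdwjv".
(Check on "cabinet": → "cabine" → "necabi" ✓)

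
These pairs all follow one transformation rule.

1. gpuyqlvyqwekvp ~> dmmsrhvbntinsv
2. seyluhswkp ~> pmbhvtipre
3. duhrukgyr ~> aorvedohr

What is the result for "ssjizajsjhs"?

pppeggfpwgx

Looking at the pairs, the operation is to take characters alternately from the front and the back (1st, last, 2nd, 2nd-last, ...), then shift every letter 3 places backward in the alphabet (wrapping around).
For "ssjizajsjhs", step one produces "ssshjjiszja"; step two turns that into "pppeggfpwgx".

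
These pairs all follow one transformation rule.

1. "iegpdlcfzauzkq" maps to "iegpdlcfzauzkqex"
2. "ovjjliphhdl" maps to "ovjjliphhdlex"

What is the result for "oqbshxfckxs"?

What's happening: append "ex".
"oqbshxfckxs" → "oqbshxfckxsex".

oqbshxfckxsex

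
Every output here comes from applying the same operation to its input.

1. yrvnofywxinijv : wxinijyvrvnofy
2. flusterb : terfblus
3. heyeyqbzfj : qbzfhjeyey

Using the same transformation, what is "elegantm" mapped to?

antemleg

The pattern: swap the first and last characters, then swap the front and back halves of the string.
Starting from "elegantm": after the first operation, "mlegante"; after the second, "antemleg".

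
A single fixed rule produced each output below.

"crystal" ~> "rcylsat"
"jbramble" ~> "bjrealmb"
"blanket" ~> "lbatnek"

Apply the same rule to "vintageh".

ivnhteag

The rule is to move the first character to the end, then take characters alternately from the front and the back (1st, last, 2nd, 2nd-last, ...).
Starting from "vintageh": after the first operation, "intagehv"; after the second, "ivnhteag".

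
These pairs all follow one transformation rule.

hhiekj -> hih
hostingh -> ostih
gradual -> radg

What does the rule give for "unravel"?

nrau

In each case the input is transformed by: delete the last 3 characters, then move the first character to the end.
Applying that to "unravel" gives "nrau".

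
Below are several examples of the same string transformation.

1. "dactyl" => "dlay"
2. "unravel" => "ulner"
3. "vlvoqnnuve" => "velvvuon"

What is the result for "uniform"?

umnri

The rule is to take characters alternately from the front and the back (1st, last, 2nd, 2nd-last, ...), then delete the last 2 characters.
Working it through for "uniform": intermediate "umnriof", final "umnri".
(Check on "dactyl": → "dlayct" → "dlay" ✓)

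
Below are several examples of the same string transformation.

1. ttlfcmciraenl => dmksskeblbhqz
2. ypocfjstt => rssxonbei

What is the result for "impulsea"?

rdzhlotk

Each output is the input with this applied: move the last 3 characters to the front (rotate right by 3), then shift every letter 1 place backward in the alphabet (wrapping around).
Applying both steps to "impulsea": "seaimpul", then "rdzhlotk".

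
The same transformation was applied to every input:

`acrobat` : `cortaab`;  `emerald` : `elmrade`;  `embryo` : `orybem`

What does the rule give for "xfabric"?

firxabc

The pattern: sort the characters into alphabetical order, then move the first 3 characters to the end (rotate left by 3).
For "xfabric" the result is "firxabc".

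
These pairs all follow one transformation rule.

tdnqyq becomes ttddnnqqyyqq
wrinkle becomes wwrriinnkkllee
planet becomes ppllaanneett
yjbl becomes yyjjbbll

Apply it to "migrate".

mmiiggrraattee

Looking at the pairs, the operation is to double every character.
"migrate" → "mmiiggrraattee".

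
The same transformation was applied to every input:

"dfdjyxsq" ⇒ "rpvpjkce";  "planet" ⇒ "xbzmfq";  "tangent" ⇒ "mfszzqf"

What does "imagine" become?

Rule — shift every letter 12 places forward in the alphabet (wrapping around), then swap each adjacent pair of characters (1↔2, 3↔4, ...).
"imagine" → "yusmzuq".

yusmzuq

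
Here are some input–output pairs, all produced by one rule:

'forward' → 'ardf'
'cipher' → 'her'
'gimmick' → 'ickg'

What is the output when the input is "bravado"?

Rule — move the last 3 characters to the front (rotate right by 3), then delete the last 3 characters.
Starting from "bravado": after the first operation, "adobrav"; after the second, "adob".
(Check on "cipher": → "hercip" → "her" ✓)

adob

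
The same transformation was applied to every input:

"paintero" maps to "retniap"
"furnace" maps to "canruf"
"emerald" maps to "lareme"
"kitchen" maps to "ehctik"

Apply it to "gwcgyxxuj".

Rule — delete the last character, then reverse the string.
Applying that to "gwcgyxxuj" gives "uxxygcwg".

uxxygcwg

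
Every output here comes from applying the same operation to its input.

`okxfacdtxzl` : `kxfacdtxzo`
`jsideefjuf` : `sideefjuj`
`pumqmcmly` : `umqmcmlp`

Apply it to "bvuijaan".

vuijaab

Looking at the pairs, the operation is to delete the last character, then move the first character to the end.
"bvuijaan" → "vuijaab".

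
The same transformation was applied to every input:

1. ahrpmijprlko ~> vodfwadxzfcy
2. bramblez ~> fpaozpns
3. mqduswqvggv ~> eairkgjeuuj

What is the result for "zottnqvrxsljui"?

Rule — swap each adjacent pair of characters (1↔2, 3↔4, ...), then shift every letter 12 places backward in the alphabet (wrapping around).
"zottnqvrxsljui" → "ozttqnrvsxjliu" → "cnhhebfjglxzwi".

cnhhebfjglxzwi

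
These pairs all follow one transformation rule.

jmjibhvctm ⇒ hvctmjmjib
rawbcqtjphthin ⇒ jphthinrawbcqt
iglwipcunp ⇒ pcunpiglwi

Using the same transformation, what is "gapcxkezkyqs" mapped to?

The rule is to swap the front and back halves of the string.
Doing the same to "gapcxkezkyqs": "ezkyqsgapcxk".

ezkyqsgapcxk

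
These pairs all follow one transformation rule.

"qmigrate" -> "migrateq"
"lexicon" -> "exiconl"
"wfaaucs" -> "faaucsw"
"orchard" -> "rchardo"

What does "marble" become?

arblem

Rule — move the first character to the end.
For "marble" the result is "arblem".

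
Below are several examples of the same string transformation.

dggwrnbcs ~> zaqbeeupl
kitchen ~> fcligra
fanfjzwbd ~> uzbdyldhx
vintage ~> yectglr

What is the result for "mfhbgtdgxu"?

Rule — shift every letter 2 places backward in the alphabet (wrapping around), then move the last 3 characters to the front (rotate right by 3).
Applying both steps to "mfhbgtdgxu": "kdfzerbevs", then "evskdfzerb".

evskdfzerb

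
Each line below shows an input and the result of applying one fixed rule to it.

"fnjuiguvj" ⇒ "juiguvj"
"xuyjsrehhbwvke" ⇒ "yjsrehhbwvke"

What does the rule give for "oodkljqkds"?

Rule — delete the first 2 characters.
"oodkljqkds" → "dkljqkds".

dkljqkds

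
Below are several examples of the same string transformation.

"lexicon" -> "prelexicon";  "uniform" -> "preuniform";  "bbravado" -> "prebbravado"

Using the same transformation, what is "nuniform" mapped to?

prenuniform

Rule — prepend "pre".
So "nuniform" becomes "prenuniform".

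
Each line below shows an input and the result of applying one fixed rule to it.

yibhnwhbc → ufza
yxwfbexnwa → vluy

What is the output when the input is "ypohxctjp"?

Each output is the input with this applied: shift every letter 2 places backward in the alphabet (wrapping around), then keep only the last 4 characters.
Starting from "ypohxctjp": after the first operation, "wnmfvarhn"; after the second, "arhn".

arhn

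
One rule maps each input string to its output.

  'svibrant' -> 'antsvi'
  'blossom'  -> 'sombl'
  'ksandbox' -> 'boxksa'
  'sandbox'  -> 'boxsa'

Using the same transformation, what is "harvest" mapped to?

estha

The transformation: move the last 3 characters to the front (rotate right by 3), then delete the last 2 characters.
On "harvest": the first step gives "estharv", and the second then gives "estha".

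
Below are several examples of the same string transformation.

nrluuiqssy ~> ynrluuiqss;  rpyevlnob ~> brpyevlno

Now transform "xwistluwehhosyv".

Looking at the pairs, the operation is to move the last character to the front.
On "xwistluwehhosyv" that produces "vxwistluwehhosy".

vxwistluwehhosy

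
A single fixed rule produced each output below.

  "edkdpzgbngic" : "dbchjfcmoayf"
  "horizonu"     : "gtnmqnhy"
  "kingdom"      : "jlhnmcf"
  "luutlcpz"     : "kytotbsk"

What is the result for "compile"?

bdnklho

The pattern: shift every letter 1 place backward in the alphabet (wrapping around), then take characters alternately from the front and the back (1st, last, 2nd, 2nd-last, ...).
Starting from "compile": after the first operation, "bnlohkd"; after the second, "bdnklho".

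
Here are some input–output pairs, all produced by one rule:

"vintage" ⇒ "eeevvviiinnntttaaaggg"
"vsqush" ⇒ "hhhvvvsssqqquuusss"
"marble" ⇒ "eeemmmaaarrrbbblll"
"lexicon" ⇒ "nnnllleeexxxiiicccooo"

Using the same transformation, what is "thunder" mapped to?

What's happening: move the last character to the front, then repeat every character 3 times.
Doing the same to "thunder": "rrrttthhhuuunnndddeee".
(Check on "vintage": → "evintag" → "eeevvviiinnntttaaaggg" ✓)

rrrttthhhuuunnndddeee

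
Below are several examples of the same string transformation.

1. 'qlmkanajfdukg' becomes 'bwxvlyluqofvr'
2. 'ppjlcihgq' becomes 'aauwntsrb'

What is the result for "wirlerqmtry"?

htcwpcbxecj

The rule is to shift every letter 11 places forward in the alphabet (wrapping around).
Doing the same to "wirlerqmtry": "htcwpcbxecj".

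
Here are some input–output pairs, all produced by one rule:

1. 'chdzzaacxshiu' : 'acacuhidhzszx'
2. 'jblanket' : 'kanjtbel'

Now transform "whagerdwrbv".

edrwvhbargw

The transformation: take characters alternately from the front and the back (1st, last, 2nd, 2nd-last, ...), then move the last 3 characters to the front (rotate right by 3).
Applying both steps to "whagerdwrbv": "wvhbargwedr", then "edrwvhbargw".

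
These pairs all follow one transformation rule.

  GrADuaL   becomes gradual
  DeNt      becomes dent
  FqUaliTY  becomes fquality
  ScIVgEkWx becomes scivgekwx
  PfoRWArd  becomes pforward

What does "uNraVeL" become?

unravel

What's happening: convert every letter to lowercase.
So "uNraVeL" becomes "unravel".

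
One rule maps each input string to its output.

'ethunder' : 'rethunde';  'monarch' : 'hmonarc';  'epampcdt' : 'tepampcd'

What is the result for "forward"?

Looking at the pairs, the operation is to move the last character to the front.
Doing the same to "forward": "dforwar".

dforwar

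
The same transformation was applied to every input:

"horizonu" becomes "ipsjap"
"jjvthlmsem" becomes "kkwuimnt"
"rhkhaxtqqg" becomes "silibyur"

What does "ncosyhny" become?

Looking at the pairs, the operation is to shift every letter 1 place forward in the alphabet (wrapping around), then delete the last 2 characters.
Doing the same to "ncosyhny": "odptzi".

odptzi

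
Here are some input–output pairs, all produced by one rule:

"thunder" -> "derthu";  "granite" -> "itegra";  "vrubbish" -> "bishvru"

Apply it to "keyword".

The pattern: move the first 3 characters to the end (rotate left by 3), then delete the first character.
So "keyword" becomes "ordkey".

ordkey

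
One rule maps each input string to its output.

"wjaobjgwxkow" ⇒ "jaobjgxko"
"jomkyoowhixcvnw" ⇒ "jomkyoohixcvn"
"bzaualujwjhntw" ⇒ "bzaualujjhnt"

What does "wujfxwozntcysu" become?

ujfxozntcysu

In each case the input is transformed by: remove every "w".
So "wujfxwozntcysu" becomes "ujfxozntcysu".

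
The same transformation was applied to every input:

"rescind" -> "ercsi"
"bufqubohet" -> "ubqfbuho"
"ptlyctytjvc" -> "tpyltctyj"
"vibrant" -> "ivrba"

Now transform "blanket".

lbnak

The transformation: delete the last 2 characters, then swap each adjacent pair of characters (1↔2, 3↔4, ...).
Applying that to "blanket" gives "lbnak".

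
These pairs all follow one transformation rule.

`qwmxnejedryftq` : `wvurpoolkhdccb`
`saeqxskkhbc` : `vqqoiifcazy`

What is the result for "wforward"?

What's happening: sort the characters into reverse alphabetical order, then shift every letter 2 places backward in the alphabet (wrapping around).
Starting from "wforward": after the first operation, "wwrrofda"; after the second, "uuppmdby".

uuppmdby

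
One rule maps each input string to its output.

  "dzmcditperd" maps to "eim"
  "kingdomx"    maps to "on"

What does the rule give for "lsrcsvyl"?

vr

Looking at the pairs, the operation is to reverse the string, then keep one character in every 3, starting at position 3 (positions 3rd, 6th, 9th, ...).
Starting from "lsrcsvyl": after the first operation, "lyvscrsl"; after the second, "vr".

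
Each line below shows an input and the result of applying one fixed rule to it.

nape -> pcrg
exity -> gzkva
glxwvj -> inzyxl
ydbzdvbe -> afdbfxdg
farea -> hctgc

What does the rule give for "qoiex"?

sqkgz

What's happening: shift every letter 2 places forward in the alphabet (wrapping around).
For "qoiex" the result is "sqkgz".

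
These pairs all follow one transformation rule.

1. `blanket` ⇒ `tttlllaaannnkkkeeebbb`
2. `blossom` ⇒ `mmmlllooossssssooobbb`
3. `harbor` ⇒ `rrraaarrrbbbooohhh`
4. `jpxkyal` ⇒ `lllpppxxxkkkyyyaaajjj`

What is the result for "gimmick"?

kkkiiimmmmmmiiicccggg

Looking at the pairs, the operation is to swap the first and last characters, then repeat every character 3 times.
On "gimmick": the first step gives "kimmicg", and the second then gives "kkkiiimmmmmmiiicccggg".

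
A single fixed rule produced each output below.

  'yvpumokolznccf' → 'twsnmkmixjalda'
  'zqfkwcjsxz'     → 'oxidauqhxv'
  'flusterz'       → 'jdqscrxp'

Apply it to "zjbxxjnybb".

hxvzhvwlzz

The transformation: swap each adjacent pair of characters (1↔2, 3↔4, ...), then shift every letter 2 places backward in the alphabet (wrapping around).
So "zjbxxjnybb" becomes "hxvzhvwlzz".
(Check on "flusterz": → "lfsuetzr" → "jdqscrxp" ✓)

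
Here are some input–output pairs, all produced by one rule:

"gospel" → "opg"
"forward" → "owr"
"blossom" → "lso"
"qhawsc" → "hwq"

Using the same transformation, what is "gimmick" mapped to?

imc

The transformation: swap the first and last characters, then keep every other character starting from the second (positions 2nd, 4th, 6th, ...).
Applying both steps to "gimmick": "kimmicg", then "imc".
(Check on "forward": → "dorwarf" → "owr" ✓)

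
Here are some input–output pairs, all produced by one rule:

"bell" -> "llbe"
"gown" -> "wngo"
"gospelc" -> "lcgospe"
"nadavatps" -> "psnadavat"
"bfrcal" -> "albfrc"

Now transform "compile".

lecompi

Each output is the input with this applied: move the last 2 characters to the front (rotate right by 2).
So "compile" becomes "lecompi".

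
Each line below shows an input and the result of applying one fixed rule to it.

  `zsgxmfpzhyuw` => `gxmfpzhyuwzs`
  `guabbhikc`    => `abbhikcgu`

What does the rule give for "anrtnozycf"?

Looking at the pairs, the operation is to move the first 2 characters to the end (rotate left by 2).
For "anrtnozycf" the result is "rtnozycfan".

rtnozycfan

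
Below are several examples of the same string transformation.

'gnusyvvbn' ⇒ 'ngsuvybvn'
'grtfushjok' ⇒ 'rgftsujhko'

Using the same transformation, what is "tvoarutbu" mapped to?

What's happening: swap each adjacent pair of characters (1↔2, 3↔4, ...).
For "tvoarutbu" the result is "vtaourbtu".

vtaourbtu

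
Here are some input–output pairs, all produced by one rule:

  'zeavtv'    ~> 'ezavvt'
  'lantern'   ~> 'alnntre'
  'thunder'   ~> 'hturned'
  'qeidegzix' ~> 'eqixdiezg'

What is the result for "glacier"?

Each output is the input with this applied: move the first character to the end, then take characters alternately from the front and the back (1st, last, 2nd, 2nd-last, ...).
For "glacier", step one produces "lacierg"; step two turns that into "lgarcei".

lgarcei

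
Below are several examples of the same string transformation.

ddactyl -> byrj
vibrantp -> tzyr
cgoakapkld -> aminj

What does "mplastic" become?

The pattern: shift every letter 2 places backward in the alphabet (wrapping around), then keep every other character starting from the first (positions 1st, 3rd, 5th, ...).
"mplastic" → "knjyqrga" → "kjqg".

kjqg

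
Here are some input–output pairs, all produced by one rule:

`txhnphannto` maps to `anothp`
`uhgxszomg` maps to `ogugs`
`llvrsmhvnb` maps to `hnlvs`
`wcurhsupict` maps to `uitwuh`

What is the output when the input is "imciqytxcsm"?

Looking at the pairs, the operation is to keep every other character starting from the first (positions 1st, 3rd, 5th, ...), then move the first 3 characters to the end (rotate left by 3).
Starting from "imciqytxcsm": after the first operation, "icqtcm"; after the second, "tcmicq".

tcmicq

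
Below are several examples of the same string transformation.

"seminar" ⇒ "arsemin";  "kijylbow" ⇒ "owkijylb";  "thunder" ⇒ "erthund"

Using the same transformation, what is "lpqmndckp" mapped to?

The rule is to move the last 2 characters to the front (rotate right by 2).
On "lpqmndckp" that produces "kplpqmndc".

kplpqmndc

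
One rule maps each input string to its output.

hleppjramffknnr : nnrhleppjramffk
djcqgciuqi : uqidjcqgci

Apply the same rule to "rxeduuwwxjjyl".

The transformation: move the last 3 characters to the front (rotate right by 3).
For "rxeduuwwxjjyl" the result is "jylrxeduuwwxj".

jylrxeduuwwxj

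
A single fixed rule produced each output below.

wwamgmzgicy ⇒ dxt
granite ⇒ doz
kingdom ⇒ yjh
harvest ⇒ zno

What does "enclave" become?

What's happening: shift every letter 5 places backward in the alphabet (wrapping around), then keep only the last 3 characters.
For "enclave", step one produces "zixgvqz"; step two turns that into "vqz".
(Check on "wwamgmzgicy": → "rrvhbhubdxt" → "dxt" ✓)

vqz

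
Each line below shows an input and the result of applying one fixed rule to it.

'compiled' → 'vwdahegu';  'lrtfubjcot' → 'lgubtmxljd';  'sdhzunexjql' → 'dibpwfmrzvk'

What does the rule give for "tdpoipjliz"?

In each case the input is transformed by: reverse the string, then shift every letter 8 places backward in the alphabet (wrapping around).
"tdpoipjliz" → "ziljpiopdt" → "radbhaghvl".

radbhaghvl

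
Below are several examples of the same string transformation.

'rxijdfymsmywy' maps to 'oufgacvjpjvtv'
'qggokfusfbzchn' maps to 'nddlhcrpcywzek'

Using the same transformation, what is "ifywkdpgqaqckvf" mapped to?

fcvthamdnxnzhsc

Rule — shift every letter 3 places backward in the alphabet (wrapping around).
For "ifywkdpgqaqckvf" the result is "fcvthamdnxnzhsc".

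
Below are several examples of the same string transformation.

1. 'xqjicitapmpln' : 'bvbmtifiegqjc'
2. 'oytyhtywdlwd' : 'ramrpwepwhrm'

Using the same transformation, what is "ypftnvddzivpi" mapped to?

Each output is the input with this applied: shift every letter 7 places backward in the alphabet (wrapping around), then move the first 3 characters to the end (rotate left by 3).
Working it through for "ypftnvddzivpi": intermediate "riymgowwsboib", final "mgowwsboibriy".

mgowwsboibriy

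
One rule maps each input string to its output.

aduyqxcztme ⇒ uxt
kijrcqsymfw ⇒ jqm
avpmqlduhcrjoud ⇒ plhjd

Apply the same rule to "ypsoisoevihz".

The pattern: keep one character in every 3, starting at position 3 (positions 3rd, 6th, 9th, ...).
Doing the same to "ypsoisoevihz": "ssvz".

ssvz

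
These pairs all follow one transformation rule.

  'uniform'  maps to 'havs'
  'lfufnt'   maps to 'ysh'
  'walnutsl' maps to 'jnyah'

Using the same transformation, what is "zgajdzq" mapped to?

mtnw

The rule is to delete the last 3 characters, then shift every letter 13 places forward in the alphabet (wrapping around) — i.e. ROT13.
Applying both steps to "zgajdzq": "zgaj", then "mtnw".
(Check on "lfufnt": → "lfu" → "ysh" ✓)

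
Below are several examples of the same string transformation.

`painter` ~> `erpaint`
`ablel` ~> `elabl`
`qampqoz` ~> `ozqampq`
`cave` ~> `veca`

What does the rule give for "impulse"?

The rule is to move the last 2 characters to the front (rotate right by 2).
For "impulse" the result is "seimpul".

seimpul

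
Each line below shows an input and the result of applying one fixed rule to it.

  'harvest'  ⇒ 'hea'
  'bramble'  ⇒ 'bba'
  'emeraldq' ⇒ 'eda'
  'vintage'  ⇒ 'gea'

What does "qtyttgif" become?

igf

The rule is to sort the characters into reverse alphabetical order, then keep only the last 3 characters.
Working it through for "qtyttgif": intermediate "ytttqigf", final "igf".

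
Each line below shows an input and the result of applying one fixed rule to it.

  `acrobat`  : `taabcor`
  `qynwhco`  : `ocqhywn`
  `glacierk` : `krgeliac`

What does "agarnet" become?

In each case the input is transformed by: move the last character to the front, then take characters alternately from the front and the back (1st, last, 2nd, 2nd-last, ...).
Applying both steps to "agarnet": "tagarne", then "teangra".

teangra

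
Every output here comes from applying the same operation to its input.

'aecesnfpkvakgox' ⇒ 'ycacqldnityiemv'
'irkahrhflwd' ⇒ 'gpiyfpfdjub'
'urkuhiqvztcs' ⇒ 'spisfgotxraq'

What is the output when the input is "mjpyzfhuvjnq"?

In each case the input is transformed by: shift every letter 2 places backward in the alphabet (wrapping around).
Doing the same to "mjpyzfhuvjnq": "khnwxdfsthlo".

khnwxdfsthlo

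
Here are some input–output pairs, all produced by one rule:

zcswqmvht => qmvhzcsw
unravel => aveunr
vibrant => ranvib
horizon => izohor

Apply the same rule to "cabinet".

inecab

Each output is the input with this applied: delete the last character, then swap the front and back halves of the string.
Applying that to "cabinet" gives "inecab".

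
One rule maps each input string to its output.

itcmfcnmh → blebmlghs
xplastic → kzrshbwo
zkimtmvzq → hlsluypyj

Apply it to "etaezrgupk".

zdyqftojds

The pattern: move the first 2 characters to the end (rotate left by 2), then shift every letter 1 place backward in the alphabet (wrapping around).
Applying that to "etaezrgupk" gives "zdyqftojds".
(Check on "zkimtmvzq": → "imtmvzqzk" → "hlsluypyj" ✓)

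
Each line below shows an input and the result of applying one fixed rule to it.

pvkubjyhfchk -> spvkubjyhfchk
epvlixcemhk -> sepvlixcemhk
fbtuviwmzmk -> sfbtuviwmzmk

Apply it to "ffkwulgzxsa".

sffkwulgzxsa

The transformation: prepend "s".
Doing the same to "ffkwulgzxsa": "sffkwulgzxsa".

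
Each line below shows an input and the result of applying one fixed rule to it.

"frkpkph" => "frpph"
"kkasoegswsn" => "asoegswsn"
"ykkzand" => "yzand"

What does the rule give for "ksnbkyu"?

Rule — remove every "k".
On "ksnbkyu" that produces "snbyu".

snbyu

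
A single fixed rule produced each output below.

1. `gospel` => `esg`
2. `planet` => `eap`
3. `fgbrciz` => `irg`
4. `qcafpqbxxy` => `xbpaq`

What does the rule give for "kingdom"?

Looking at the pairs, the operation is to reverse the string, then keep every other character starting from the second (positions 2nd, 4th, 6th, ...).
Applying both steps to "kingdom": "modgnik", then "ogi".

ogi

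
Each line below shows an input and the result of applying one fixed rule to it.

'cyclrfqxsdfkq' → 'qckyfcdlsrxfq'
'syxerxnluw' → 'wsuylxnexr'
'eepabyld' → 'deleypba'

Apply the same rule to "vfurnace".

Looking at the pairs, the operation is to reverse the string, then take characters alternately from the front and the back (1st, last, 2nd, 2nd-last, ...).
Doing the same to "vfurnace": "evcfaunr".

evcfaunr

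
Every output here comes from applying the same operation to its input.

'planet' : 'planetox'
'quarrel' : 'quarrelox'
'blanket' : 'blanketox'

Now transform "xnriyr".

What's happening: append "ox".
Applying that to "xnriyr" gives "xnriyrox".

xnriyrox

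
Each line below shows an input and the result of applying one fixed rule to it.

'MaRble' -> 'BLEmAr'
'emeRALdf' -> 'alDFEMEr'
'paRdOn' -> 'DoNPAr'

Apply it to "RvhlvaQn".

Each output is the input with this applied: swap the front and back halves of the string, then flip the case of every letter.
Applying that to "RvhlvaQn" gives "VAqNrVHL".
(Check on "emeRALdf": → "ALdfemeR" → "alDFEMEr" ✓)

VAqNrVHL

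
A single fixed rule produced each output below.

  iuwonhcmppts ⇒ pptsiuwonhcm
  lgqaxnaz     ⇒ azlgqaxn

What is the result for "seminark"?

Each output is the input with this applied: move the first 2 characters to the end (rotate left by 2), then swap the front and back halves of the string.
On "seminark": the first step gives "minarkse", and the second then gives "rksemina".

rksemina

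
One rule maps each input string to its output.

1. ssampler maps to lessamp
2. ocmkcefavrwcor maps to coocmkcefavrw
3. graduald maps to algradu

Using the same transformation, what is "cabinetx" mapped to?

etcabin

The transformation: delete the last character, then move the last 2 characters to the front (rotate right by 2).
For "cabinetx" the result is "etcabin".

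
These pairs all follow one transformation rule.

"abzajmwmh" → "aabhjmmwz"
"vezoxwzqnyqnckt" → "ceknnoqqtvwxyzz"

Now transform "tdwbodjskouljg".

bddgjjkloostuw

Each output is the input with this applied: sort the characters into alphabetical order.
On "tdwbodjskouljg" that produces "bddgjjkloostuw".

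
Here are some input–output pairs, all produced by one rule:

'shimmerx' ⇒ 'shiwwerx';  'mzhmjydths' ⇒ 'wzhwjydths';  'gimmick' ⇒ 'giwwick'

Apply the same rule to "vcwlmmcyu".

vcwlwwcyu

The transformation: replace every "m" with "w".
Applying that to "vcwlmmcyu" gives "vcwlwwcyu".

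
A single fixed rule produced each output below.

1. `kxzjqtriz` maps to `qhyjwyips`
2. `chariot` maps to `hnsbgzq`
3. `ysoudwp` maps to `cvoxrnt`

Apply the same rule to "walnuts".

The transformation: shift every letter 1 place backward in the alphabet (wrapping around), then move the last 3 characters to the front (rotate right by 3).
Applying both steps to "walnuts": "vzkmtsr", then "tsrvzkm".

tsrvzkm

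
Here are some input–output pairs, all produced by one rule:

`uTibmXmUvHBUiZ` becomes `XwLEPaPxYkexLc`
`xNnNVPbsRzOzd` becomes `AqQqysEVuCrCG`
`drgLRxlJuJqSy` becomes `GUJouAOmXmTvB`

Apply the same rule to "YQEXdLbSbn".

The transformation: flip the case of every letter, then shift every letter 3 places forward in the alphabet (wrapping around).
Working it through for "YQEXdLbSbn": intermediate "yqexDlBsBN", final "bthaGoEvEQ".

bthaGoEvEQ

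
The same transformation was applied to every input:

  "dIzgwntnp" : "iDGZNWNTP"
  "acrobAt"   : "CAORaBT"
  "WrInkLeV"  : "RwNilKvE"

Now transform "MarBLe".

Each output is the input with this applied: swap each adjacent pair of characters (1↔2, 3↔4, ...), then flip the case of every letter.
Working it through for "MarBLe": intermediate "aMBreL", final "AmbREl".

AmbREl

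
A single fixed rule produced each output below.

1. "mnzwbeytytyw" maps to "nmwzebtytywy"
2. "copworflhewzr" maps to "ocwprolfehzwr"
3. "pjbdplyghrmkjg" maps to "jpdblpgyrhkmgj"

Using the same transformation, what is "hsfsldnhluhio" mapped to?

What's happening: swap each adjacent pair of characters (1↔2, 3↔4, ...).
For "hsfsldnhluhio" the result is "shsfdlhnuliho".

shsfdlhnuliho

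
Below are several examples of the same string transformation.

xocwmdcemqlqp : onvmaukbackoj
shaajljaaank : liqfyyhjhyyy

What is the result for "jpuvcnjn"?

hlhnstal

Rule — shift every letter 2 places backward in the alphabet (wrapping around), then move the last 2 characters to the front (rotate right by 2).
Starting from "jpuvcnjn": after the first operation, "hnstalhl"; after the second, "hlhnstal".
(Check on "shaajljaaank": → "qfyyhjhyyyli" → "liqfyyhjhyyy" ✓)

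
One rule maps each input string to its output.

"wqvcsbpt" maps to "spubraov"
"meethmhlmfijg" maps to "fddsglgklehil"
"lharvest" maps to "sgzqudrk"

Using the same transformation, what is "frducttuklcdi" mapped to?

In each case the input is transformed by: swap the first and last characters, then shift every letter 1 place backward in the alphabet (wrapping around).
Working it through for "frducttuklcdi": intermediate "irducttuklcdf", final "hqctbsstjkbce".

hqctbsstjkbce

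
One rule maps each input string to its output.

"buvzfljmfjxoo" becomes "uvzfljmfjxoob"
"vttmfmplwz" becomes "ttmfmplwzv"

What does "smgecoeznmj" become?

What's happening: move the first character to the end.
So "smgecoeznmj" becomes "mgecoeznmjs".

mgecoeznmjs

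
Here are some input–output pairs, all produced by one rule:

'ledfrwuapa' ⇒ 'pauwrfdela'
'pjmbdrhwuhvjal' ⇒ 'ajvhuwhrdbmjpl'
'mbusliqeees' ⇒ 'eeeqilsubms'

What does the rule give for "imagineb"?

The rule is to move the last character to the front, then reverse the string.
"imagineb" → "bimagine" → "enigamib".

enigamib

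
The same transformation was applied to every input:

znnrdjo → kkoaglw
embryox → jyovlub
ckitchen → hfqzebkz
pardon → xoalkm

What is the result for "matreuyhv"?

xqobrvesj

The transformation: move the first character to the end, then shift every letter 3 places backward in the alphabet (wrapping around).
On "matreuyhv": the first step gives "atreuyhvm", and the second then gives "xqobrvesj".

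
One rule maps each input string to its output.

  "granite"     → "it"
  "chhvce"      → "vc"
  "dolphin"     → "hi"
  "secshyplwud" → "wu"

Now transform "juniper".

pe

The rule is to move the last character to the front, then keep only the last 2 characters.
Working it through for "juniper": intermediate "rjunipe", final "pe".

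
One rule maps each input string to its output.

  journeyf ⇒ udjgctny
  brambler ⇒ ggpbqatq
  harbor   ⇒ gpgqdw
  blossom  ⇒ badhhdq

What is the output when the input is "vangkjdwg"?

In each case the input is transformed by: shift every letter 11 places backward in the alphabet (wrapping around), then swap the first and last characters.
"vangkjdwg" → "kpcvzyslv" → "vpcvzyslk".
(Check on "blossom": → "qadhhdb" → "badhhdq" ✓)

vpcvzyslk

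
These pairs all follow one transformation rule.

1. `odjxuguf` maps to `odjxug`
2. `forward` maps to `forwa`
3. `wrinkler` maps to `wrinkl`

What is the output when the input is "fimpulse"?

fimpul

The pattern: delete the last 2 characters.
So "fimpulse" becomes "fimpul".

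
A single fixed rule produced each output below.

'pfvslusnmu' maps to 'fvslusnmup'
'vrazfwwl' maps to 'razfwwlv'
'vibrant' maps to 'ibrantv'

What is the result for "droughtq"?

roughtqd

The transformation: move the first character to the end.
On "droughtq" that produces "roughtqd".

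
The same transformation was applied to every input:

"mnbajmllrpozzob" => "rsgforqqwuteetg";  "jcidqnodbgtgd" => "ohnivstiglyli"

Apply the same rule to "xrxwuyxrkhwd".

Each output is the input with this applied: shift every letter 5 places forward in the alphabet (wrapping around).
For "xrxwuyxrkhwd" the result is "cwcbzdcwpmbi".

cwcbzdcwpmbi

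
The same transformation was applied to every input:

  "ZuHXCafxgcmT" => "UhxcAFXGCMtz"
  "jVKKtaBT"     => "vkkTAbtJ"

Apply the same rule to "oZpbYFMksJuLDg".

zPByfmKSjUldGO

The transformation: flip the case of every letter, then move the first character to the end.
Working it through for "oZpbYFMksJuLDg": intermediate "OzPByfmKSjUldG", final "zPByfmKSjUldGO".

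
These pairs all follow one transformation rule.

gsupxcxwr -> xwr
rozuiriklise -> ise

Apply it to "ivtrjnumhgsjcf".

jcf

The pattern: keep only the last 3 characters.
Applying that to "ivtrjnumhgsjcf" gives "jcf".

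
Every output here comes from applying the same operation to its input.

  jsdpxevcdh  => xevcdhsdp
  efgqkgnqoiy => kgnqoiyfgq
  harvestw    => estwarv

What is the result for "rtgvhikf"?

hikftgv

The rule is to delete the first character, then move the first 3 characters to the end (rotate left by 3).
On "rtgvhikf": the first step gives "tgvhikf", and the second then gives "hikftgv".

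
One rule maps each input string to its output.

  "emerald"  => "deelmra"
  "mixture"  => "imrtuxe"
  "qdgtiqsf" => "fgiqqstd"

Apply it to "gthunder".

The transformation: sort the characters into alphabetical order, then move the first character to the end.
Doing the same to "gthunder": "eghnrtud".

eghnrtud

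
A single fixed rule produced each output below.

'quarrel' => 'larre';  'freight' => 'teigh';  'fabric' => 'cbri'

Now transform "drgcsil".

lgcsi

Looking at the pairs, the operation is to delete the first 2 characters, then move the last character to the front.
So "drgcsil" becomes "lgcsi".
(Check on "fabric": → "bric" → "cbri" ✓)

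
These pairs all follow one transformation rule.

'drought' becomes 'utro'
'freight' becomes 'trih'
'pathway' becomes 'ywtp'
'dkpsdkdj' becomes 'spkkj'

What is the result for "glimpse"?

The pattern: sort the characters into reverse alphabetical order, then delete the last 3 characters.
Applying both steps to "glimpse": "spmlige", then "spml".
(Check on "pathway": → "ywtphaa" → "ywtp" ✓)

spml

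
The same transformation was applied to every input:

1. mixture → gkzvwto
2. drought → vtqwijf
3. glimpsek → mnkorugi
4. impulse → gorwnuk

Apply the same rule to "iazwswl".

Looking at the pairs, the operation is to shift every letter 2 places forward in the alphabet (wrapping around), then swap the first and last characters.
Starting from "iazwswl": after the first operation, "kcbyuyn"; after the second, "ncbyuyk".

ncbyuyk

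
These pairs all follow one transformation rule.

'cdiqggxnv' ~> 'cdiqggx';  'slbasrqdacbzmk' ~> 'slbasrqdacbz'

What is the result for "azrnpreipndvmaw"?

azrnpreipndvm

The rule is to delete the last 2 characters.
Applying that to "azrnpreipndvmaw" gives "azrnpreipndvm".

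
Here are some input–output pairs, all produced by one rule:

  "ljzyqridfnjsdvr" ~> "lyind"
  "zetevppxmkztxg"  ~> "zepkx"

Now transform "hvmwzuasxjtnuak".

hwaju

The rule is to keep one character in every 3, starting at position 1 (positions 1st, 4th, 7th, ...).
So "hvmwzuasxjtnuak" becomes "hwaju".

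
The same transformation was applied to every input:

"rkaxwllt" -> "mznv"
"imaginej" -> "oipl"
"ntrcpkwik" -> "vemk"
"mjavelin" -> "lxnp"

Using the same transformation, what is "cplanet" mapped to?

In each case the input is transformed by: shift every letter 2 places forward in the alphabet (wrapping around), then keep every other character starting from the second (positions 2nd, 4th, 6th, ...).
On "cplanet" that produces "rcg".

rcg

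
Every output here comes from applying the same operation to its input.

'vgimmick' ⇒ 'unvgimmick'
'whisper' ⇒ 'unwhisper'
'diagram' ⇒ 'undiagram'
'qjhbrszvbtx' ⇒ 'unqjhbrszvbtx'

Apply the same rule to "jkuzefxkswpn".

What's happening: prepend "un".
So "jkuzefxkswpn" becomes "unjkuzefxkswpn".

unjkuzefxkswpn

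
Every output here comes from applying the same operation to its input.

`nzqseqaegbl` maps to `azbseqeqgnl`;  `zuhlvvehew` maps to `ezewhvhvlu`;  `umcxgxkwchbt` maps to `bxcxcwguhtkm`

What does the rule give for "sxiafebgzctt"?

azbxctetfsgi

The pattern: sort the characters into alphabetical order, then take characters alternately from the front and the back (1st, last, 2nd, 2nd-last, ...).
Applying both steps to "sxiafebgzctt": "abcefgisttxz", then "azbxctetfsgi".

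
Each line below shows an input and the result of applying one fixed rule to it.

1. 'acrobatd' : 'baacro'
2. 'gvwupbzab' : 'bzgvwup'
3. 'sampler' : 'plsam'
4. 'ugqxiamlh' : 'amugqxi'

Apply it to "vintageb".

agvint

The pattern: delete the last 2 characters, then move the last 2 characters to the front (rotate right by 2).
"vintageb" → "agvint".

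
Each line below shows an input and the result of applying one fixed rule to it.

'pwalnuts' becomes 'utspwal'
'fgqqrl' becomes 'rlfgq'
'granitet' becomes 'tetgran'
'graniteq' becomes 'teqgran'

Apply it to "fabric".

icfab

What's happening: swap the front and back halves of the string, then delete the first character.
"fabric" → "ricfab" → "icfab".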